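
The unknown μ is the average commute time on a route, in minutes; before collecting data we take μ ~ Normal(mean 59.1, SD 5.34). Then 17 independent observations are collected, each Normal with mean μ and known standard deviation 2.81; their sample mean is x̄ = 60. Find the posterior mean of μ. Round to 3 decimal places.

With known σ, the Normal prior is conjugate. Weight on the data is w = (n/σ²)/(n/σ² + 1/τ₀²) = 2.15296/(2.15296+0.0350685) = 0.98397.
Posterior mean = w·x̄ + (1−w)·μ₀ = 0.98397·60 + 0.016027·59.1 = 59.986.

Posterior mean ≈ 59.986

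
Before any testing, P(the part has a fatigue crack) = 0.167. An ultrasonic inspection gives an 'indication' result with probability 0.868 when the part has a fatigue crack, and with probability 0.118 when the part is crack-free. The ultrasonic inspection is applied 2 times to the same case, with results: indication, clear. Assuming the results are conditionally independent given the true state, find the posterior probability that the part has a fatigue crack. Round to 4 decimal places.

Posterior P(H) ≈ 0.1808

With H the event that the part has a fatigue crack, the joint likelihood of the observed sequence is P(data|H) = 0.868·0.132 = 0.11458 and P(data|¬H) = 0.118·0.882 = 0.10408.
Bayes: P(H|data) = 0.167·0.11458 / (0.167·0.11458 + 0.833·0.10408) = 0.019134/0.10583 = 0.1808.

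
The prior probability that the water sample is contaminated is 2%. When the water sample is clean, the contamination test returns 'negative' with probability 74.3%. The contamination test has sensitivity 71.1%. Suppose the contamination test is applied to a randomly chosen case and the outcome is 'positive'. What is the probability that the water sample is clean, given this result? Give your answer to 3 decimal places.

P(¬H | E) ≈ 0.947

Write H for 'the water sample is contaminated'. Prior odds H:¬H = 0.02/0.98 = 0.020408. For the 'positive' outcome, the likelihood ratio is 0.711/0.257 = 2.7665.
Posterior odds = 0.020408 × 2.7665 = 0.056460, so P(H|E) = 0.056460/(1+0.056460) = 0.053. Then P(¬H|E) = 1 − 0.053 = 0.947.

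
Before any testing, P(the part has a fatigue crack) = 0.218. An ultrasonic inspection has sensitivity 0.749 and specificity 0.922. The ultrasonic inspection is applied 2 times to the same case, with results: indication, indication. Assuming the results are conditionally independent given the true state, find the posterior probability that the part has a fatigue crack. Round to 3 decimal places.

Posterior P(H) ≈ 0.963

With H the event that the part has a fatigue crack, the joint likelihood of the observed sequence is P(data|H) = 0.749·0.749 = 0.56100 and P(data|¬H) = 0.078·0.078 = 0.0060840.
Bayes: P(H|data) = 0.218·0.56100 / (0.218·0.56100 + 0.782·0.0060840) = 0.12230/0.12706 = 0.9626.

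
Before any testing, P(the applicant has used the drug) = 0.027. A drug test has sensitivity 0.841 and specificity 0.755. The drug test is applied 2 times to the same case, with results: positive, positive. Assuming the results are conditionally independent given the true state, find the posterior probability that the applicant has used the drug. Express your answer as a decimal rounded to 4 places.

With H the event that the applicant has used the drug, the joint likelihood of the observed sequence is P(data|H) = 0.841·0.841 = 0.70728 and P(data|¬H) = 0.245·0.245 = 0.060025.
Bayes: P(H|data) = 0.027·0.70728 / (0.027·0.70728 + 0.973·0.060025) = 0.019097/0.077501 = 0.2464.

Posterior P(H) ≈ 0.2464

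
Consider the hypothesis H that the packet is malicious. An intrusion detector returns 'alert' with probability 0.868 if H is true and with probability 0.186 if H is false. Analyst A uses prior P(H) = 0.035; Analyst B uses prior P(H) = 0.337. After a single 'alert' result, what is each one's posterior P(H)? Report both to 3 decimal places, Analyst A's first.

Analyst A: 0.145; Analyst B: 0.703

P('+'|H) = 0.868, P('+'|¬H) = 0.186.
Analyst A: numerator 0.868·0.035 = 0.030380; evidence = 0.030380+0.186·0.965 = 0.20987; posterior = 0.145.
Analyst B: numerator 0.868·0.337 = 0.29252; evidence = 0.29252+0.186·0.663 = 0.41583; posterior = 0.703.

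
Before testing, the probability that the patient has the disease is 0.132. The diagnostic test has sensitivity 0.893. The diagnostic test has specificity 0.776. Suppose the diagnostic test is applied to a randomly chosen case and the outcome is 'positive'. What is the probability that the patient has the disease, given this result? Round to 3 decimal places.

P(H | E) ≈ 0.377

Let H be the event that the patient has the disease. P(H) = 0.132, so P(¬H) = 0.868. With E the 'positive' result, P(E|H) = 0.893 and P(E|¬H) = 0.224.
P(E) = 0.893·0.132 + 0.224·0.868 = 0.11788 + 0.19443 = 0.31231.
By Bayes' theorem, P(H|E) = 0.11788 / 0.31231 = 0.377.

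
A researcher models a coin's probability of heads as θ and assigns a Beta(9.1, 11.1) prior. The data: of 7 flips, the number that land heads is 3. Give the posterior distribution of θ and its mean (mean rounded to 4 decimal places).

Observing 3 successes and 4 failures updates Beta(9.1, 11.1) by adding the success and failure counts to the two shape parameters: α = 9.1+3 = 12.1, β = 11.1+4 = 15.1.
Posterior mean = α/(α+β) = 12.1/27.2 = 0.4449.

Posterior: Beta(12.1, 15.1); mean ≈ 0.4449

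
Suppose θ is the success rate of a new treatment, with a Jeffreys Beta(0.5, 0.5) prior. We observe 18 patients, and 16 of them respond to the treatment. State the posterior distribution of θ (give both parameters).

Observing 16 successes and 2 failures updates Beta(0.5, 0.5) by adding the success and failure counts to the two shape parameters: α = 0.5+16 = 16.5, β = 0.5+2 = 2.5.

Posterior: Beta(16.5, 2.5)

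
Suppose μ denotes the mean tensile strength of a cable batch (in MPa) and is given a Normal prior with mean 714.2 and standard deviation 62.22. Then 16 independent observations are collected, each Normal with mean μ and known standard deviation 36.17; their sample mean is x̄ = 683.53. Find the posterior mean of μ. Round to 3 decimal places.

Posterior mean ≈ 684.164

With known σ, the Normal prior is conjugate. Weight on the data is w = (n/σ²)/(n/σ² + 1/τ₀²) = 0.0122299/(0.0122299+0.00025831) = 0.97932.
Posterior mean = w·x̄ + (1−w)·μ₀ = 0.97932·683.53 + 0.020684·714.2 = 684.164.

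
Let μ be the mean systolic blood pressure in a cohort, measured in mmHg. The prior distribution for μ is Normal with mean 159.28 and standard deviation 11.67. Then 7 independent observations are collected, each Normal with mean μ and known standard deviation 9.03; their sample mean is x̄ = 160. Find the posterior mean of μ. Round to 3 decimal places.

Posterior mean ≈ 159.943

With known σ, the Normal prior is conjugate. Weight on the data is w = (n/σ²)/(n/σ² + 1/τ₀²) = 0.0858465/(0.0858465+0.00734274) = 0.92121.
Posterior mean = w·x̄ + (1−w)·μ₀ = 0.92121·160 + 0.078794·159.28 = 159.943.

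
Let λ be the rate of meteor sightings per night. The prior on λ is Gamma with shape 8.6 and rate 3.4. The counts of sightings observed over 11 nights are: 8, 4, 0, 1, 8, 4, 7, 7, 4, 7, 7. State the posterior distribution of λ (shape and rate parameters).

Total count ∑xᵢ = 57 over n = 11 nights.
Gamma is conjugate to the Poisson likelihood: posterior is Gamma(shape = 8.6+57 = 65.6, rate = 3.4+11 = 14.4).

Posterior: Gamma(shape=65.6, rate=14.4)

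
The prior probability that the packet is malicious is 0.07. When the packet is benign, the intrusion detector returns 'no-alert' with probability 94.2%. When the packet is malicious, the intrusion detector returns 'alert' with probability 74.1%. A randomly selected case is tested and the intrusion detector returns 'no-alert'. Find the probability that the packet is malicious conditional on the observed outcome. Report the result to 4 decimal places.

Let H be the event that the packet is malicious. P(H) = 0.07, so P(¬H) = 0.93. With E the 'no-alert' result, P(E|H) = 0.259 and P(E|¬H) = 0.942.
P(E) = 0.259·0.07 + 0.942·0.93 = 0.018130 + 0.87606 = 0.89419.
By Bayes' theorem, P(H|E) = 0.018130 / 0.89419 = 0.0203.

P(H | E) ≈ 0.0203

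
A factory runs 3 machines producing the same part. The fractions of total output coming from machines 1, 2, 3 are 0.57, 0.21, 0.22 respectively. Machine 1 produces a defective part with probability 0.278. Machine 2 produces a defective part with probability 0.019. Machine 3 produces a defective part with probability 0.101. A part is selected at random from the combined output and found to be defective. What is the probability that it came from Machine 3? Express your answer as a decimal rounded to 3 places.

Posterior probability ≈ 0.120

Tabulate prior·likelihood by source: [1] prior 0.57, lik 0.278, product 0.1585; [2] prior 0.21, lik 0.019, product 0.003990; [3] prior 0.22, lik 0.101, product 0.02222.
Normalizing constant = 0.18467; the posterior for Machine 3 is its product over the sum, 0.02222/0.18467 = 0.120.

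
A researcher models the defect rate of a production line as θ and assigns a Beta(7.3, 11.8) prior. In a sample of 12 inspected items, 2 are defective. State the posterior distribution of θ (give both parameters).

Posterior: Beta(9.3, 21.8)

The binomial likelihood is conjugate to the Beta prior: with 2 successes and 10 failures, the posterior is Beta(7.3+2, 11.8+10) = Beta(9.3, 21.8).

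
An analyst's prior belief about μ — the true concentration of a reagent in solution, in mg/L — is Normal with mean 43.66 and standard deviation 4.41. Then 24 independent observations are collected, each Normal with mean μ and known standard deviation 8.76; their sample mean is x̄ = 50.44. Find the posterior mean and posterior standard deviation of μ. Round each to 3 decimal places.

Prior precision 1/τ₀² = 1/4.41² = 0.0514189; data precision n/σ² = 24/8.76² = 0.312754.
Posterior precision = 0.0514189 + 0.312754 = 0.364173, giving posterior SD = 1/√0.364173 = 1.657.
Posterior mean = (0.0514189·43.66 + 0.312754·50.44) / 0.364173 = 49.483.

Posterior mean ≈ 49.483; posterior SD ≈ 1.657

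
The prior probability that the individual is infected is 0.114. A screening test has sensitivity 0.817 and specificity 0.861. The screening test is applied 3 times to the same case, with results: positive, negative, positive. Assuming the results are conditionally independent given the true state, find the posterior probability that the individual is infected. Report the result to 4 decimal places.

Posterior P(H) ≈ 0.4858

With H the event that the individual is infected, the joint likelihood of the observed sequence is P(data|H) = 0.817·0.183·0.817 = 0.12215 and P(data|¬H) = 0.139·0.861·0.139 = 0.016635.
Bayes: P(H|data) = 0.114·0.12215 / (0.114·0.12215 + 0.886·0.016635) = 0.013925/0.028664 = 0.4858.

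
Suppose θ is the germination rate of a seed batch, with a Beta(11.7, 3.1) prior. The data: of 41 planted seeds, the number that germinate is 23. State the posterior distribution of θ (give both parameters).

The binomial likelihood is conjugate to the Beta prior: with 23 successes and 18 failures, the posterior is Beta(11.7+23, 3.1+18) = Beta(34.7, 21.1).

Posterior: Beta(34.7, 21.1)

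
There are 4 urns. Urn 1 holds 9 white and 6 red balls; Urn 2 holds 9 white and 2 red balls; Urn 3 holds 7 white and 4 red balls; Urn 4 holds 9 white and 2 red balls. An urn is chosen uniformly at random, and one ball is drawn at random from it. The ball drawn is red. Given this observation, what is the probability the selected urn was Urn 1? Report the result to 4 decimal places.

Tabulate prior·likelihood by source: [1] prior 0.25, lik 0.4, product 0.1000; [2] prior 0.25, lik 0.1818, product 0.04545; [3] prior 0.25, lik 0.3636, product 0.09091; [4] prior 0.25, lik 0.1818, product 0.04545.
Normalizing constant = 0.28182; the posterior for Urn 1 is its product over the sum, 0.1000/0.28182 = 0.3548.

Posterior probability ≈ 0.3548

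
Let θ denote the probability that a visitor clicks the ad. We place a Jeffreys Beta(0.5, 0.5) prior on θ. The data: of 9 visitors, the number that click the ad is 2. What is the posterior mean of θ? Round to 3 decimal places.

Posterior mean ≈ 0.250

Observing 2 successes and 7 failures updates Beta(0.5, 0.5) by adding the success and failure counts to the two shape parameters: α = 0.5+2 = 2.5, β = 0.5+7 = 7.5.
E[θ | data] = 2.5/(2.5+7.5) = 0.250.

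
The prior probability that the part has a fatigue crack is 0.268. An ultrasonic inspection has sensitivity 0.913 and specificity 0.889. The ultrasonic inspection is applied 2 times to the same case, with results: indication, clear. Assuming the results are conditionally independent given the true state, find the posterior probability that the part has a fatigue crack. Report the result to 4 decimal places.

Let H be the event that the part has a fatigue crack; start with P(H) = 0.268. P('indication'|H) = 0.913, P('indication'|¬H) = 0.111.
Update on result 1 ('indication'): P(H) ← 0.913·0.2680 / (0.913·0.2680 + 0.111·0.7320) = 0.24468/0.32594 = 0.7507.
Update on result 2 ('clear'): P(H) ← 0.087·0.7507 / (0.087·0.7507 + 0.889·0.2493) = 0.065312/0.28693 = 0.2276.

Posterior P(H) ≈ 0.2276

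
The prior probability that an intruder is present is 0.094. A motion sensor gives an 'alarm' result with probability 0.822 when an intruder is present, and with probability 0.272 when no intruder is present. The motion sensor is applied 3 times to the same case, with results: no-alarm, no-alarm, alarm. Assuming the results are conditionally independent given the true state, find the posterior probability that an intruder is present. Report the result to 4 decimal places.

Let H be the event that an intruder is present; start with P(H) = 0.094. P('alarm'|H) = 0.822, P('alarm'|¬H) = 0.272.
Update on result 1 ('no-alarm'): P(H) ← 0.178·0.0940 / (0.178·0.0940 + 0.728·0.9060) = 0.016732/0.67630 = 0.0247.
Update on result 2 ('no-alarm'): P(H) ← 0.178·0.0247 / (0.178·0.0247 + 0.728·0.9753) = 0.0044038/0.71439 = 0.0062.
Update on result 3 ('alarm'): P(H) ← 0.822·0.0062 / (0.822·0.0062 + 0.272·0.9938) = 0.0050671/0.27539 = 0.0184.

Posterior P(H) ≈ 0.0184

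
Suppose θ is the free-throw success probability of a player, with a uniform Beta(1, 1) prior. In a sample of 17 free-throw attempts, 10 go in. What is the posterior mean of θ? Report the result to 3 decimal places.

Posterior mean ≈ 0.579

Observing 10 successes and 7 failures updates Beta(1, 1) by adding the success and failure counts to the two shape parameters: α = 1+10 = 11, β = 1+7 = 8.
E[θ | data] = 11/(11+8) = 0.579.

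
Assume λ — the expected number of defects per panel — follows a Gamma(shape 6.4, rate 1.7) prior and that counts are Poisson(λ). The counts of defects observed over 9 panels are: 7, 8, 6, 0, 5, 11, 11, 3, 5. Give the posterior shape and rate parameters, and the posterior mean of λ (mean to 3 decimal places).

Total count ∑xᵢ = 56 over n = 9 panels.
Gamma is conjugate to the Poisson likelihood: posterior is Gamma(shape = 6.4+56 = 62.4, rate = 1.7+9 = 10.7).
Posterior mean = shape/rate = 62.4/10.7 = 5.832.

Posterior: Gamma(shape=62.4, rate=10.7); mean ≈ 5.832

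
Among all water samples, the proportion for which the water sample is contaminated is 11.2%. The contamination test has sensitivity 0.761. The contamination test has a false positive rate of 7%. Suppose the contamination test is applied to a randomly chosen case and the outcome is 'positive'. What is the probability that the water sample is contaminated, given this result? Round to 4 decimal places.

Write H for 'the water sample is contaminated'. Prior odds H:¬H = 0.112/0.888 = 0.12613. For the 'positive' outcome, the likelihood ratio is 0.761/0.07 = 10.871.
Posterior odds = 0.12613 × 10.871 = 1.3712, so P(H|E) = 1.3712/(1+1.3712) = 0.5783.

P(H | E) ≈ 0.5783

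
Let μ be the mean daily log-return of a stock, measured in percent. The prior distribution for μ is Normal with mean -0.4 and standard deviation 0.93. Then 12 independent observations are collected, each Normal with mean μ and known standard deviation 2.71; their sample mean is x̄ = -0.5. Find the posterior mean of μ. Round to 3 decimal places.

Posterior mean ≈ -0.459

Prior precision 1/τ₀² = 1/0.93² = 1.15620; data precision n/σ² = 12/2.71² = 1.63396.
Posterior precision = 1.15620 + 1.63396 = 2.79017.
Posterior mean = (1.15620·-0.4 + 1.63396·-0.5) / 2.79017 = -0.459.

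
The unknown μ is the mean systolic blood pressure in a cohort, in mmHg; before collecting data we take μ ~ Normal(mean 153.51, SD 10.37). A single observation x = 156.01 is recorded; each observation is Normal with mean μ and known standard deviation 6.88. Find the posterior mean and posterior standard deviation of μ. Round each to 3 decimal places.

Posterior mean ≈ 155.246; posterior SD ≈ 5.733

With known σ, the Normal prior is conjugate. Weight on the data is w = (n/σ²)/(n/σ² + 1/τ₀²) = 0.0211263/(0.0211263+0.00929913) = 0.69436.
Posterior mean = w·x̄ + (1−w)·μ₀ = 0.69436·156.01 + 0.30564·153.51 = 155.246. Posterior variance = 1/(0.0211263+0.00929913) = 32.8673, so SD = 5.733.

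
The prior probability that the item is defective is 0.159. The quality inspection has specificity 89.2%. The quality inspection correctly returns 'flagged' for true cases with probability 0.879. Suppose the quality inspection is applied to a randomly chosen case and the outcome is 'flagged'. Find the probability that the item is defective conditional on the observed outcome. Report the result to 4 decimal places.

Write H for 'the item is defective'. Prior odds H:¬H = 0.159/0.841 = 0.18906. For the 'flagged' outcome, the likelihood ratio is 0.879/0.108 = 8.1389.
Posterior odds = 0.18906 × 8.1389 = 1.5387, so P(H|E) = 1.5387/(1+1.5387) = 0.6061.

P(H | E) ≈ 0.6061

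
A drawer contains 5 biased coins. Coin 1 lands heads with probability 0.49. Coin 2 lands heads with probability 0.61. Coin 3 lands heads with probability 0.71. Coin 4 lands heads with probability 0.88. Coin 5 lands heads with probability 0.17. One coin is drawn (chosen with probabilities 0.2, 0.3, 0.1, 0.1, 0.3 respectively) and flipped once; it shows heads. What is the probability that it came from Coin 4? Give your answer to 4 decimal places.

Posterior probability ≈ 0.1792

P(heads|C1) = 0.49; P(heads|C2) = 0.61; P(heads|C3) = 0.71; P(heads|C4) = 0.88; P(heads|C5) = 0.17.
Prior × likelihood for each source: 0.2·0.49=0.09800, 0.3·0.61=0.1830, 0.1·0.71=0.07100, 0.1·0.88=0.08800, 0.3·0.17=0.05100. Summing gives P(heads) = 0.49100.
P(Coin 4 | heads) = 0.08800 / 0.49100 = 0.1792.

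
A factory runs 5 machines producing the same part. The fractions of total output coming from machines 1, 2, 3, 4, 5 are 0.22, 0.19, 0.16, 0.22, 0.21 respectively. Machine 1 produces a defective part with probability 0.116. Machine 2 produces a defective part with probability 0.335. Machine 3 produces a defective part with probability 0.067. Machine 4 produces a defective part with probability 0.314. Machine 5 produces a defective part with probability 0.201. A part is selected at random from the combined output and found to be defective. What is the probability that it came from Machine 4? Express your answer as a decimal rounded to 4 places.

P(defective|M1) = 0.116; P(defective|M2) = 0.335; P(defective|M3) = 0.067; P(defective|M4) = 0.314; P(defective|M5) = 0.201.
Prior × likelihood for each source: 0.22·0.116=0.02552, 0.19·0.335=0.06365, 0.16·0.067=0.01072, 0.22·0.314=0.06908, 0.21·0.201=0.04221. Summing gives P(defective) = 0.21118.
P(Machine 4 | defective) = 0.06908 / 0.21118 = 0.3271.

Posterior probability ≈ 0.3271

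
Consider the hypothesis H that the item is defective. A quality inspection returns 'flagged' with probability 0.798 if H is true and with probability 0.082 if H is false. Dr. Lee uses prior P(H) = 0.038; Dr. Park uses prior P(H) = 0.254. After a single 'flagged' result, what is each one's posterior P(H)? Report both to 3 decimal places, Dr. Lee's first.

Dr. Lee: 0.278; Dr. Park: 0.768

The likelihood ratio for a 'flagged' result is 0.798/0.082 = 9.7317.
Dr. Lee: prior odds 0.038/0.962 = 0.039501; posterior odds 0.38441; posterior probability 0.278.
Dr. Park: prior odds 0.254/0.746 = 0.34048; posterior odds 3.3135; posterior probability 0.768.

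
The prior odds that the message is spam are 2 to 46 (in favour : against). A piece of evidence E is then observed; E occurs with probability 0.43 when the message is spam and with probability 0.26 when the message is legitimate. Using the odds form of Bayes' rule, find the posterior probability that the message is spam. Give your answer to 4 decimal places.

Posterior probability ≈ 0.0671

Prior odds = 2/46 = 0.043478.
Likelihood ratio for E = 0.43/0.26 = 1.6538.
Posterior odds = prior odds × LR = 0.071906.
Posterior probability = odds/(1+odds) = 0.071906/1.0719 = 0.0671.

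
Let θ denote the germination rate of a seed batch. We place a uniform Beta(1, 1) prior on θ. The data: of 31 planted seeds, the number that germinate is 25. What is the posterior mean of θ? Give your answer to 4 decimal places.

Posterior mean ≈ 0.7879

The binomial likelihood is conjugate to the Beta prior: with 25 successes and 6 failures, the posterior is Beta(1+25, 1+6) = Beta(26, 7).
E[θ | data] = 26/(26+7) = 0.7879.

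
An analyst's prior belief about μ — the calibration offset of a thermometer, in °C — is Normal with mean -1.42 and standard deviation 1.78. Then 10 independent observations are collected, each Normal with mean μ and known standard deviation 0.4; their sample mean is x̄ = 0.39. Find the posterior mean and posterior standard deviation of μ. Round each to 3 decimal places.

With known σ, the Normal prior is conjugate. Weight on the data is w = (n/σ²)/(n/σ² + 1/τ₀²) = 62.5000/(62.5000+0.315617) = 0.99498.
Posterior mean = w·x̄ + (1−w)·μ₀ = 0.99498·0.39 + 0.0050245·-1.42 = 0.381. Posterior variance = 1/(62.5000+0.315617) = 0.0159196, so SD = 0.126.

Posterior mean ≈ 0.381; posterior SD ≈ 0.126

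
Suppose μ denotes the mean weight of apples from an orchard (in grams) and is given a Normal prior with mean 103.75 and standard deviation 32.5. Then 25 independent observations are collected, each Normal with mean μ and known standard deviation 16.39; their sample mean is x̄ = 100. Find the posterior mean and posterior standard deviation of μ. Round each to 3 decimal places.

With known σ, the Normal prior is conjugate. Weight on the data is w = (n/σ²)/(n/σ² + 1/τ₀²) = 0.0930641/(0.0930641+0.00094675) = 0.98993.
Posterior mean = w·x̄ + (1−w)·μ₀ = 0.98993·100 + 0.010071·103.75 = 100.038. Posterior variance = 1/(0.0930641+0.00094675) = 10.6371, so SD = 3.261.

Posterior mean ≈ 100.038; posterior SD ≈ 3.261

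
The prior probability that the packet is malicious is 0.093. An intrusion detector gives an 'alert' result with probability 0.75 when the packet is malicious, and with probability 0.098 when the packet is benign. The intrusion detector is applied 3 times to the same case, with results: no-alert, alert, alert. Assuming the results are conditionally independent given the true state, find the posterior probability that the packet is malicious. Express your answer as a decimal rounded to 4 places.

With H the event that the packet is malicious, the joint likelihood of the observed sequence is P(data|H) = 0.25·0.75·0.75 = 0.14062 and P(data|¬H) = 0.902·0.098·0.098 = 0.0086628.
Bayes: P(H|data) = 0.093·0.14062 / (0.093·0.14062 + 0.907·0.0086628) = 0.013078/0.020935 = 0.6247.

Posterior P(H) ≈ 0.6247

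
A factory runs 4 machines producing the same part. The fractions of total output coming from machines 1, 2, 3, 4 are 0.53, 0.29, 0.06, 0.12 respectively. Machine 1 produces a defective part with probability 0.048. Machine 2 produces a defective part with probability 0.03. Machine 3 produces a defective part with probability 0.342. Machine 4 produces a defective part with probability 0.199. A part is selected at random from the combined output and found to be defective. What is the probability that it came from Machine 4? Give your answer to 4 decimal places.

Tabulate prior·likelihood by source: [1] prior 0.53, lik 0.048, product 0.02544; [2] prior 0.29, lik 0.03, product 0.008700; [3] prior 0.06, lik 0.342, product 0.02052; [4] prior 0.12, lik 0.199, product 0.02388.
Normalizing constant = 0.078540; the posterior for Machine 4 is its product over the sum, 0.02388/0.078540 = 0.3040.

Posterior probability ≈ 0.3040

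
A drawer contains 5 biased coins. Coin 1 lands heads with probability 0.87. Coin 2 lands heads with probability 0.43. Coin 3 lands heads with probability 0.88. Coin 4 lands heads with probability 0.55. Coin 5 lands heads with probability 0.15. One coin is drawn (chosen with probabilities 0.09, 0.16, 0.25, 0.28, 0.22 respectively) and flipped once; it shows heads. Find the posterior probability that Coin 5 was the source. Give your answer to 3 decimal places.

P(heads|C1) = 0.87; P(heads|C2) = 0.43; P(heads|C3) = 0.88; P(heads|C4) = 0.55; P(heads|C5) = 0.15.
Prior × likelihood for each source: 0.09·0.87=0.07830, 0.16·0.43=0.06880, 0.25·0.88=0.2200, 0.28·0.55=0.1540, 0.22·0.15=0.03300. Summing gives P(heads) = 0.55410.
P(Coin 5 | heads) = 0.03300 / 0.55410 = 0.060.

Posterior probability ≈ 0.060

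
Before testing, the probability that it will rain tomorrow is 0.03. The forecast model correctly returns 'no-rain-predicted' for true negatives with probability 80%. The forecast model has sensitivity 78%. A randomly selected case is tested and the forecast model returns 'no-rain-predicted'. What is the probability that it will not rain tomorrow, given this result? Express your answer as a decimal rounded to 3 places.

Write H for 'it will rain tomorrow'. Prior odds H:¬H = 0.03/0.97 = 0.030928. For the 'no-rain-predicted' outcome, the likelihood ratio is 0.22/0.8 = 0.27500.
Posterior odds = 0.030928 × 0.27500 = 0.0085052, so P(H|E) = 0.0085052/(1+0.0085052) = 0.008. Then P(¬H|E) = 1 − 0.008 = 0.992.

P(¬H | E) ≈ 0.992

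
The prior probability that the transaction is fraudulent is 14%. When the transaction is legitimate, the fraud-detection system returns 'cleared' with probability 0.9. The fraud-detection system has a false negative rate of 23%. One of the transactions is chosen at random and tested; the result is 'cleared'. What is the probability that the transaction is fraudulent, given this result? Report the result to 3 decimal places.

Write H for 'the transaction is fraudulent'. Prior odds H:¬H = 0.14/0.86 = 0.16279. For the 'cleared' outcome, the likelihood ratio is 0.23/0.9 = 0.25556.
Posterior odds = 0.16279 × 0.25556 = 0.041602, so P(H|E) = 0.041602/(1+0.041602) = 0.040.

P(H | E) ≈ 0.040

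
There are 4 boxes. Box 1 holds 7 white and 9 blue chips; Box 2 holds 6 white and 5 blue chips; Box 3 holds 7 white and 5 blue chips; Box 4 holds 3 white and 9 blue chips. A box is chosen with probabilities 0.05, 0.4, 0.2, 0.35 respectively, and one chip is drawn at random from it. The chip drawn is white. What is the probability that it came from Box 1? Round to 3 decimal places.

P(white|Box 1) = 0.4375; P(white|Box 2) = 0.5455; P(white|Box 3) = 0.5833; P(white|Box 4) = 0.25.
Prior × likelihood for each source: 0.05·0.4375=0.02188, 0.4·0.5455=0.2182, 0.2·0.5833=0.1167, 0.35·0.25=0.08750. Summing gives P(white) = 0.44422.
P(Box 1 | white) = 0.02188 / 0.44422 = 0.049.

Posterior probability ≈ 0.049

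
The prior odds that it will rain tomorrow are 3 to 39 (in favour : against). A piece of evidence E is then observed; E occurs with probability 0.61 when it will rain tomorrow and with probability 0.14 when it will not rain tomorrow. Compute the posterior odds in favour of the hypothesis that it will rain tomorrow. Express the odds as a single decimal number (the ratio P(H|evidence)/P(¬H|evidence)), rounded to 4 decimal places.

Prior odds = 3/39 = 0.076923.
Likelihood ratio for E = 0.61/0.14 = 4.3571.
Posterior odds = prior odds × LR = 0.33516.

Posterior odds ≈ 0.3352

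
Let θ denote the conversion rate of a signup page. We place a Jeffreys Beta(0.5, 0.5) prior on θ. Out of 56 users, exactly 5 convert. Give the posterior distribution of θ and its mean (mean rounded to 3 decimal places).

The binomial likelihood is conjugate to the Beta prior: with 5 successes and 51 failures, the posterior is Beta(0.5+5, 0.5+51) = Beta(5.5, 51.5).
Posterior mean = α/(α+β) = 5.5/57 = 0.096.

Posterior: Beta(5.5, 51.5); mean ≈ 0.096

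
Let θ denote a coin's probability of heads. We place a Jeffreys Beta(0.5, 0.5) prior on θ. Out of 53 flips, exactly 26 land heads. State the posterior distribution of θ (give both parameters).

Observing 26 successes and 27 failures updates Beta(0.5, 0.5) by adding the success and failure counts to the two shape parameters: α = 0.5+26 = 26.5, β = 0.5+27 = 27.5.

Posterior: Beta(26.5, 27.5)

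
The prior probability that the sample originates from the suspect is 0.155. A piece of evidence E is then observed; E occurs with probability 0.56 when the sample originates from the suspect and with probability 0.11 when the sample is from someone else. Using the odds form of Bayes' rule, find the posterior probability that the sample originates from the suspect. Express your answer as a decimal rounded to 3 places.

Prior odds = 0.155/(1−0.155) = 0.18343.
Likelihood ratio for E = 0.56/0.11 = 5.0909.
Posterior odds = prior odds × LR = 0.93384.
Posterior probability = odds/(1+odds) = 0.93384/1.9338 = 0.483.

Posterior probability ≈ 0.483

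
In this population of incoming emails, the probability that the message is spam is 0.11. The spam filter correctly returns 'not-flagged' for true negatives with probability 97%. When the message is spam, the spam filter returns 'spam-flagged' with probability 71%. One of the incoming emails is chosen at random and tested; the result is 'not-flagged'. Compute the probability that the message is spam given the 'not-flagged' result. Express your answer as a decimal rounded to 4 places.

Write H for 'the message is spam'. Prior odds H:¬H = 0.11/0.89 = 0.12360. For the 'not-flagged' outcome, the likelihood ratio is 0.29/0.97 = 0.29897.
Posterior odds = 0.12360 × 0.29897 = 0.036951, so P(H|E) = 0.036951/(1+0.036951) = 0.0356.

P(H | E) ≈ 0.0356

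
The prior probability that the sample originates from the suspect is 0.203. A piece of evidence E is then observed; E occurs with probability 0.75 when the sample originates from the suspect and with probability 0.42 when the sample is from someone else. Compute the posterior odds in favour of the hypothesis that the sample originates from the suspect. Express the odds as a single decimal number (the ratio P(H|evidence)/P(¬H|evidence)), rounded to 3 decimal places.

Prior odds = 0.203/(1−0.203) = 0.25471. In log-odds, ln(0.25471) = -1.3676.
Add log likelihood ratio: ln(1.7857) = 0.57982.
Posterior log-odds = -0.78783, so posterior odds = exp(-0.78783) = 0.45483.

Posterior odds ≈ 0.455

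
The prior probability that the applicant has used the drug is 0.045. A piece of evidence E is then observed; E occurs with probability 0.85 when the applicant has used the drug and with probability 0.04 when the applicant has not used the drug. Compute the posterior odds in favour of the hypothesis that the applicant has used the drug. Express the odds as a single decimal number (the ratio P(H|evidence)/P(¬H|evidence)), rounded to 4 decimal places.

Posterior odds ≈ 1.0013

Prior odds = 0.045/(1−0.045) = 0.047120.
Likelihood ratio for E = 0.85/0.04 = 21.250.
Posterior odds = prior odds × LR = 1.0013.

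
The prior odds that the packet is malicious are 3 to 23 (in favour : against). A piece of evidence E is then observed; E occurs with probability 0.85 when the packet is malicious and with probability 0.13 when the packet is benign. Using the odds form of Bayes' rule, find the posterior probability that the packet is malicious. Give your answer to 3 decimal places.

Posterior probability ≈ 0.460

Prior odds = 3/23 = 0.13043. In log-odds, ln(0.13043) = -2.0369.
Add log likelihood ratio: ln(6.5385) = 1.8777.
Posterior log-odds = -0.15918, so posterior odds = exp(-0.15918) = 0.85284. Converting, P(H|E) = 0.85284/1.8528 = 0.460.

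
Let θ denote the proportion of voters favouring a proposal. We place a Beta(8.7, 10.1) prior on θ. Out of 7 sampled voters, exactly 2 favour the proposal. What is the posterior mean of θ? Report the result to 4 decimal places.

Posterior mean ≈ 0.4147

Observing 2 successes and 5 failures updates Beta(8.7, 10.1) by adding the success and failure counts to the two shape parameters: α = 8.7+2 = 10.7, β = 10.1+5 = 15.1.
Posterior mean = α/(α+β) = 10.7/25.8 = 0.4147.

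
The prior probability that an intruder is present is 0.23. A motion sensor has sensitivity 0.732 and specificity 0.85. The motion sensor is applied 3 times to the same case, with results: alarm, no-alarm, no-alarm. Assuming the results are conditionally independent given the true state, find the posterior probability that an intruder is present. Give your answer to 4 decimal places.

Let H be the event that an intruder is present; start with P(H) = 0.23. P('alarm'|H) = 0.732, P('alarm'|¬H) = 0.15.
Update on result 1 ('alarm'): P(H) ← 0.732·0.2300 / (0.732·0.2300 + 0.15·0.7700) = 0.16836/0.28386 = 0.5931.
Update on result 2 ('no-alarm'): P(H) ← 0.268·0.5931 / (0.268·0.5931 + 0.85·0.4069) = 0.15895/0.50481 = 0.3149.
Update on result 3 ('no-alarm'): P(H) ← 0.268·0.3149 / (0.268·0.3149 + 0.85·0.6851) = 0.084387/0.66674 = 0.1266.

Posterior P(H) ≈ 0.1266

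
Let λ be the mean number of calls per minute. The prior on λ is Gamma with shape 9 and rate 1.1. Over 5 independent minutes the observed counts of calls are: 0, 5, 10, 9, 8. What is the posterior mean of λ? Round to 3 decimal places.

Total count ∑xᵢ = 32 over n = 5 minutes.
Gamma is conjugate to the Poisson likelihood: posterior is Gamma(shape = 9+32 = 41, rate = 1.1+5 = 6.1).
E[λ | data] = 41/6.1 = 6.721.

Posterior mean ≈ 6.721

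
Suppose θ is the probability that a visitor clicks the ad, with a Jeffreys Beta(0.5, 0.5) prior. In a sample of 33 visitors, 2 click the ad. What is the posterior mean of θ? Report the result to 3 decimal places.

Posterior mean ≈ 0.074

The binomial likelihood is conjugate to the Beta prior: with 2 successes and 31 failures, the posterior is Beta(0.5+2, 0.5+31) = Beta(2.5, 31.5).
Posterior mean = α/(α+β) = 2.5/34 = 0.074.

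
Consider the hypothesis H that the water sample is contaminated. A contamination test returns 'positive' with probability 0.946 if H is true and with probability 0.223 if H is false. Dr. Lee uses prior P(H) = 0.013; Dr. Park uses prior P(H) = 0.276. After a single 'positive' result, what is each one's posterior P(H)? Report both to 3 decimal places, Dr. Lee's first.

The likelihood ratio for a 'positive' result is 0.946/0.223 = 4.2422.
Dr. Lee: prior odds 0.013/0.987 = 0.013171; posterior odds 0.055874; posterior probability 0.053.
Dr. Park: prior odds 0.276/0.724 = 0.38122; posterior odds 1.6172; posterior probability 0.618.

Dr. Lee: 0.053; Dr. Park: 0.618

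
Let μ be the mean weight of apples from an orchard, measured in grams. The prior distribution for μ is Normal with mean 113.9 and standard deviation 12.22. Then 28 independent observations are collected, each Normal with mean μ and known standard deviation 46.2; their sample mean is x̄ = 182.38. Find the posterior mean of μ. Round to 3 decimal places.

Posterior mean ≈ 159.236

With known σ, the Normal prior is conjugate. Weight on the data is w = (n/σ²)/(n/σ² + 1/τ₀²) = 0.0131182/(0.0131182+0.00669665) = 0.66204.
Posterior mean = w·x̄ + (1−w)·μ₀ = 0.66204·182.38 + 0.33796·113.9 = 159.236.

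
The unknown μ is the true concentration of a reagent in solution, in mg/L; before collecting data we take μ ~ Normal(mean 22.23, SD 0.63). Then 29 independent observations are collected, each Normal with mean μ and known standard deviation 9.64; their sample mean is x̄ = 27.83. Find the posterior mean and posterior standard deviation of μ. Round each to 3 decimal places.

Prior precision 1/τ₀² = 1/0.63² = 2.51953; data precision n/σ² = 29/9.64² = 0.312064.
Posterior precision = 2.51953 + 0.312064 = 2.83159, giving posterior SD = 1/√2.83159 = 0.594.
Posterior mean = (2.51953·22.23 + 0.312064·27.83) / 2.83159 = 22.847.

Posterior mean ≈ 22.847; posterior SD ≈ 0.594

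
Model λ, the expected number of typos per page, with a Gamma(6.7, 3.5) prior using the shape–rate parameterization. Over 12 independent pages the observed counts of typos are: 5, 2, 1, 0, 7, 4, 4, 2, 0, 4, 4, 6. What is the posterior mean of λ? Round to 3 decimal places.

Posterior mean ≈ 2.948

The Poisson likelihood adds the total count to the shape and the number of exposure periods to the rate. Here ∑xᵢ = 39 and n = 12, so shape 6.7→45.7 and rate 3.5→15.5.
Posterior mean = shape/rate = 45.7/15.5 = 2.948.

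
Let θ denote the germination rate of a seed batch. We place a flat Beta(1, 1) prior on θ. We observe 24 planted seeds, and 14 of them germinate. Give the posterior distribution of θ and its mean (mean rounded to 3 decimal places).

Posterior: Beta(15, 11); mean ≈ 0.577

The binomial likelihood is conjugate to the Beta prior: with 14 successes and 10 failures, the posterior is Beta(1+14, 1+10) = Beta(15, 11).
E[θ | data] = 15/(15+11) = 0.577.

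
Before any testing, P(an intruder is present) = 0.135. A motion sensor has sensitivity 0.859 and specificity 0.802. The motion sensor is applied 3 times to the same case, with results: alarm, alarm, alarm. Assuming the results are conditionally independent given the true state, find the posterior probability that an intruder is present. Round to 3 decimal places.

Posterior P(H) ≈ 0.927

With H the event that an intruder is present, the joint likelihood of the observed sequence is P(data|H) = 0.859·0.859·0.859 = 0.63384 and P(data|¬H) = 0.198·0.198·0.198 = 0.0077624.
Bayes: P(H|data) = 0.135·0.63384 / (0.135·0.63384 + 0.865·0.0077624) = 0.085568/0.092283 = 0.9272.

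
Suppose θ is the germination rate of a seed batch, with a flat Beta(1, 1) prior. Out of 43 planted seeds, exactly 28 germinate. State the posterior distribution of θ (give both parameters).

The binomial likelihood is conjugate to the Beta prior: with 28 successes and 15 failures, the posterior is Beta(1+28, 1+15) = Beta(29, 16).

Posterior: Beta(29, 16)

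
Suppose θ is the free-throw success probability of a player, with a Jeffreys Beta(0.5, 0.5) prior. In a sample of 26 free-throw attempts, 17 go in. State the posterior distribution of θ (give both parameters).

Posterior: Beta(17.5, 9.5)

Observing 17 successes and 9 failures updates Beta(0.5, 0.5) by adding the success and failure counts to the two shape parameters: α = 0.5+17 = 17.5, β = 0.5+9 = 9.5.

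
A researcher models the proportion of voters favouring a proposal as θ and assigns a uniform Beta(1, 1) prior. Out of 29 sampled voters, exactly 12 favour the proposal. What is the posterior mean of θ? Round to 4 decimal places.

Observing 12 successes and 17 failures updates Beta(1, 1) by adding the success and failure counts to the two shape parameters: α = 1+12 = 13, β = 1+17 = 18.
E[θ | data] = 13/(13+18) = 0.4194.

Posterior mean ≈ 0.4194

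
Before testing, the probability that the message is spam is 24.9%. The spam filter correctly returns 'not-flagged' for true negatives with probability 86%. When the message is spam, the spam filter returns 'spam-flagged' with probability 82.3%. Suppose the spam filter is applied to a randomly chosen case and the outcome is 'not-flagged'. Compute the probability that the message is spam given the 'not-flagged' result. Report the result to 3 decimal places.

Write H for 'the message is spam'. Prior odds H:¬H = 0.249/0.751 = 0.33156. For the 'not-flagged' outcome, the likelihood ratio is 0.177/0.86 = 0.20581.
Posterior odds = 0.33156 × 0.20581 = 0.068239, so P(H|E) = 0.068239/(1+0.068239) = 0.064.

P(H | E) ≈ 0.064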